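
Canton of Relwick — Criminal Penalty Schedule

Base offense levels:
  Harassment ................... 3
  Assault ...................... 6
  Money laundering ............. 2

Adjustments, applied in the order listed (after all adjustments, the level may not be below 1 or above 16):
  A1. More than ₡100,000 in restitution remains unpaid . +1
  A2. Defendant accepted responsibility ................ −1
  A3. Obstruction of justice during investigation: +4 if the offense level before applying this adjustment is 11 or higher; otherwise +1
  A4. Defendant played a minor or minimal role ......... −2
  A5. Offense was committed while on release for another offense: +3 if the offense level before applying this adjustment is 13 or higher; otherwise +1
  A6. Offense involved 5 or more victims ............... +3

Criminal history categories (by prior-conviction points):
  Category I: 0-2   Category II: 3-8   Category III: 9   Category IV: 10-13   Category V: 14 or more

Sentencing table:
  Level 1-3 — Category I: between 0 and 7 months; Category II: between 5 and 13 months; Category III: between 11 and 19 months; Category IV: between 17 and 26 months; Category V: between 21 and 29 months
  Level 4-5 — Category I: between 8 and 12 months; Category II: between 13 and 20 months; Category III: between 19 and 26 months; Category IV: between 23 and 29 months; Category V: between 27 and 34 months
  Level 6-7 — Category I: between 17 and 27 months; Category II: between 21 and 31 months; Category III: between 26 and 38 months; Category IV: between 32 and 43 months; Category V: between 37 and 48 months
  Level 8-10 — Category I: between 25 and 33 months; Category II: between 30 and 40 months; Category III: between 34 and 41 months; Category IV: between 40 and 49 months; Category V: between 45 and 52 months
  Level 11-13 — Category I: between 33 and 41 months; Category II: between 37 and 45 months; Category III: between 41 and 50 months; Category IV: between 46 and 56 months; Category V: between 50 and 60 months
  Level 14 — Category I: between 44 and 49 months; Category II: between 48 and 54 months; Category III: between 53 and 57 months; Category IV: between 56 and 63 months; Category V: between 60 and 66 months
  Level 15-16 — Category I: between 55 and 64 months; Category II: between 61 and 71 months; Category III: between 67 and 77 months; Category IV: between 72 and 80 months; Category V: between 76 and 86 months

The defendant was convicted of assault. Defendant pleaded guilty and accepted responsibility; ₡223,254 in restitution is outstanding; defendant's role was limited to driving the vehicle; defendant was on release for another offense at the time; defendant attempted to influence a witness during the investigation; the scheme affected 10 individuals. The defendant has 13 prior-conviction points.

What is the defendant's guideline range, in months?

40-49 months

Base offense level for assault: 6.
A1 applies: 6 + 1 = 7.
A2 applies: 7 − 1 = 6.
A3 applies (level before this adjustment is 6 < 11, so +1): 6 + 1 = 7.
A4 applies: 7 − 2 = 5.
A5 applies (level before this adjustment is 5 < 13, so +1): 5 + 1 = 6.
A6 applies: 6 + 3 = 9.
Final offense level: 9.
Criminal history: 13 prior points → Category IV (10-13).
Level 9 falls in the 8-10 band.
Grid: Level 8-10 × Category IV = 40-49 months.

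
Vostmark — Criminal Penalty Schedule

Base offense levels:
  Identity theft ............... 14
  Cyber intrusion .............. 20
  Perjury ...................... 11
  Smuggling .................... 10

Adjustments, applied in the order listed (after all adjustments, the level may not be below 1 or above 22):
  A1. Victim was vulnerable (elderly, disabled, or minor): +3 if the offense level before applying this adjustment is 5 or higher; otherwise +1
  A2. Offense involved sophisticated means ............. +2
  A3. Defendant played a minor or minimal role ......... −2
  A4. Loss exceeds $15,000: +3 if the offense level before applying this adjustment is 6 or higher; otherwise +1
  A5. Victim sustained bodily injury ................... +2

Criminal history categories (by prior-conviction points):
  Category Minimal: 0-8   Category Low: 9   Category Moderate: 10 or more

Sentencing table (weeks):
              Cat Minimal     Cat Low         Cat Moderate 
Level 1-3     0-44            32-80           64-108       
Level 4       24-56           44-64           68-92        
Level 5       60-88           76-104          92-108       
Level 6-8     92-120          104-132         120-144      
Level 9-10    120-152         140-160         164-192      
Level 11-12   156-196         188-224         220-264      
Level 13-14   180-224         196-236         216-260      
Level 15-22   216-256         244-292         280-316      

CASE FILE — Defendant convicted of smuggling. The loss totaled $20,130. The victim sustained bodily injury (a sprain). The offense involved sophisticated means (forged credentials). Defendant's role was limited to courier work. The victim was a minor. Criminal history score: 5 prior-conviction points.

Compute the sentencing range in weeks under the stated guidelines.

Base offense level for smuggling: 10.
A1 applies (level before this adjustment is 10 ≥ 5, so +3): 10 + 3 = 13.
A2 applies: 13 + 2 = 15.
A3 applies: 15 − 2 = 13.
A4 applies (level before this adjustment is 13 ≥ 6, so +3): 13 + 3 = 16.
A5 applies: 16 + 2 = 18.
Final offense level: 18.
Criminal history: 5 prior points → Category Minimal (0-8).
Level 18 falls in the 15-22 band.
Grid: Level 15-22 × Category Minimal = 216-256 weeks.

216-256 weeks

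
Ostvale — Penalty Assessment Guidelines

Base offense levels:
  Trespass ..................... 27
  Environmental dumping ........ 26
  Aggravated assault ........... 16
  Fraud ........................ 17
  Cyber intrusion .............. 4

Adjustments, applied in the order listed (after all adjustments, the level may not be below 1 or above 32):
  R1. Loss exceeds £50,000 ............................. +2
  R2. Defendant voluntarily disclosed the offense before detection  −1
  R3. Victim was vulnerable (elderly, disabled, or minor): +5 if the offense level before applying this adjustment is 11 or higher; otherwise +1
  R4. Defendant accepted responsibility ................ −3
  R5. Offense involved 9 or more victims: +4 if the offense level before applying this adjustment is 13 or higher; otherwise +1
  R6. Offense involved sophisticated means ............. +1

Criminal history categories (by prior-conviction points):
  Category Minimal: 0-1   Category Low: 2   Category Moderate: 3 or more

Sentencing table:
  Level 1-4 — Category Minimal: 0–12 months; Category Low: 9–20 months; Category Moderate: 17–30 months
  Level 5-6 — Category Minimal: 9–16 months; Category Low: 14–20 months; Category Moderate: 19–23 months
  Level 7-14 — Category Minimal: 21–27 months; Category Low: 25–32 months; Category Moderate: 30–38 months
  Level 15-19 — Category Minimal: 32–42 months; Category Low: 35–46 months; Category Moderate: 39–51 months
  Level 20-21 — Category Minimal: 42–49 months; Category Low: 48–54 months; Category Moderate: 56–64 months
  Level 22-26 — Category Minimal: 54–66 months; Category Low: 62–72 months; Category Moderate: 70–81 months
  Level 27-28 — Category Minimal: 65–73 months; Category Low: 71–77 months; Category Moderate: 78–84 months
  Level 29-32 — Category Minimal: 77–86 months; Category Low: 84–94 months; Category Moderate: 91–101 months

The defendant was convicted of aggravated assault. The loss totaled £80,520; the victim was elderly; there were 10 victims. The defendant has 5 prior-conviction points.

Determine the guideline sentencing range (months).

Base offense level for aggravated assault: 16.
R1 applies: 16 + 2 = 18.
R3 applies (level before this adjustment is 18 ≥ 11, so +5): 18 + 5 = 23.
R5 applies (level before this adjustment is 23 ≥ 13, so +4): 23 + 4 = 27.
R6 does not apply.
Final offense level: 27.
Criminal history: 5 prior points → Category Moderate (3+).
Level 27 falls in the 27-28 band.
Grid: Level 27-28 × Category Moderate = 78-84 months.

78-84 months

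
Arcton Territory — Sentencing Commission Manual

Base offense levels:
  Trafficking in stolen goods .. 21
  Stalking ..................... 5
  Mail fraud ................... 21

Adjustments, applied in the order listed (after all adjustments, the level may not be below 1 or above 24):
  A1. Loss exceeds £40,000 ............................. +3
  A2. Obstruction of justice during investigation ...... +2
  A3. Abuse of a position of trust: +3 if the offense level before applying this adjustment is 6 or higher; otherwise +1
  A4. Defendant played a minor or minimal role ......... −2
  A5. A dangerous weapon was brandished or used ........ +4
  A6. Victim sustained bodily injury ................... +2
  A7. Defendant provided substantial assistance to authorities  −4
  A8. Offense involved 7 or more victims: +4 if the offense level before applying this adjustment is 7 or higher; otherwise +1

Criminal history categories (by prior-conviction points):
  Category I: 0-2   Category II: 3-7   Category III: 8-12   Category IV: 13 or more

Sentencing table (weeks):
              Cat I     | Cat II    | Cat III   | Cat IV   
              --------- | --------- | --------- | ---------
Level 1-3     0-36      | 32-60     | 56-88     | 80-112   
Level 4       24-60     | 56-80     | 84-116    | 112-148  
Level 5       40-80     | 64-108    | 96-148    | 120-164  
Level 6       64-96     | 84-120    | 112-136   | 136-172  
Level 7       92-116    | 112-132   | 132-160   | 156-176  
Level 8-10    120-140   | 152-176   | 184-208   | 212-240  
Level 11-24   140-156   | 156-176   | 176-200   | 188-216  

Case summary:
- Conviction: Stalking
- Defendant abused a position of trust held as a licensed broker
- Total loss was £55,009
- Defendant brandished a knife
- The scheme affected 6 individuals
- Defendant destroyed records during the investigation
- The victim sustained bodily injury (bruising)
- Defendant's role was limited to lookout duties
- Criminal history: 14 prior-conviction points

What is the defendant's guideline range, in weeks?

Base offense level for stalking: 5.
A1 applies: 5 + 3 = 8.
A2 applies: 8 + 2 = 10.
A3 applies (level before this adjustment is 10 ≥ 6, so +3): 10 + 3 = 13.
A4 applies: 13 − 2 = 11.
A5 applies: 11 + 4 = 15.
A6 applies: 15 + 2 = 17.
A7 does not apply.
A8 does not apply.
Final offense level: 17.
Criminal history: 14 prior points → Category IV (13+).
Level 17 falls in the 11-24 band.
Grid: Level 11-24 × Category IV = 188-216 weeks.

188-216 weeks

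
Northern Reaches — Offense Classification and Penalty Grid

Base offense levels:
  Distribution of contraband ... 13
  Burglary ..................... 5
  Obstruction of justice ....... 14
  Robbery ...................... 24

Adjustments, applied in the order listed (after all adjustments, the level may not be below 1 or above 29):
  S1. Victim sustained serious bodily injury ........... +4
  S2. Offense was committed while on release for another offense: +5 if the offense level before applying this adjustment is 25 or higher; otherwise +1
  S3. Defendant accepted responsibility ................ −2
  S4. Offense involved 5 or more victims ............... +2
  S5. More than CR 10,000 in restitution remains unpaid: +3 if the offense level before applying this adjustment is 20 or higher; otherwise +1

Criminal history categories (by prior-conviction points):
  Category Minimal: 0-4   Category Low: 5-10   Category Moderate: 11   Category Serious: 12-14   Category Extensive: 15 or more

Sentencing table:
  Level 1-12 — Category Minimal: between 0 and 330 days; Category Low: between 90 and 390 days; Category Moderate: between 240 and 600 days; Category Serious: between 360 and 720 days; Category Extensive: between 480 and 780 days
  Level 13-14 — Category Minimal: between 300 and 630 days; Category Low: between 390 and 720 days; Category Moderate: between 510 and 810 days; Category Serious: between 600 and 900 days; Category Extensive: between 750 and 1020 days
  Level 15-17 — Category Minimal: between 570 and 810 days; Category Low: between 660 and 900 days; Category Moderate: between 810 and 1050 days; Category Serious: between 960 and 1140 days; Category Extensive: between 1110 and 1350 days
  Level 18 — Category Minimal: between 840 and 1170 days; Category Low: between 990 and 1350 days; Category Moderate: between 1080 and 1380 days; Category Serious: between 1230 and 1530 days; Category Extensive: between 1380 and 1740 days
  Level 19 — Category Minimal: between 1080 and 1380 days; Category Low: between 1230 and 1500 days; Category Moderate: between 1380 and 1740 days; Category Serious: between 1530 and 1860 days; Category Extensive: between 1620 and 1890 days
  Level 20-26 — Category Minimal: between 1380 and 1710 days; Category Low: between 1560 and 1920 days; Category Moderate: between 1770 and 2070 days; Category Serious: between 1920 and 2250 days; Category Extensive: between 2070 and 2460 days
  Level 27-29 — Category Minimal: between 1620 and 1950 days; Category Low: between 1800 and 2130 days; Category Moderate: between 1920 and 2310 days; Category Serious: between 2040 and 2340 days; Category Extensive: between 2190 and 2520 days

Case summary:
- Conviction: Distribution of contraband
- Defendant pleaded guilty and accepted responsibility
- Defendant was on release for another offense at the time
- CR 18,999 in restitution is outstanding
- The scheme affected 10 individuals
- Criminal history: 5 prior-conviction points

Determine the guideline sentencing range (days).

Base offense level for distribution of contraband: 13.
S1 does not apply.
S2 applies (level before this adjustment is 13 < 25, so +1): 13 + 1 = 14.
S3 applies: 14 − 2 = 12.
S4 applies: 12 + 2 = 14.
S5 applies (level before this adjustment is 14 < 20, so +1): 14 + 1 = 15.
Final offense level: 15.
Criminal history: 5 prior points → Category Low (5-10).
Level 15 falls in the 15-17 band.
Grid: Level 15-17 × Category Low = 660-900 days.

660-900 days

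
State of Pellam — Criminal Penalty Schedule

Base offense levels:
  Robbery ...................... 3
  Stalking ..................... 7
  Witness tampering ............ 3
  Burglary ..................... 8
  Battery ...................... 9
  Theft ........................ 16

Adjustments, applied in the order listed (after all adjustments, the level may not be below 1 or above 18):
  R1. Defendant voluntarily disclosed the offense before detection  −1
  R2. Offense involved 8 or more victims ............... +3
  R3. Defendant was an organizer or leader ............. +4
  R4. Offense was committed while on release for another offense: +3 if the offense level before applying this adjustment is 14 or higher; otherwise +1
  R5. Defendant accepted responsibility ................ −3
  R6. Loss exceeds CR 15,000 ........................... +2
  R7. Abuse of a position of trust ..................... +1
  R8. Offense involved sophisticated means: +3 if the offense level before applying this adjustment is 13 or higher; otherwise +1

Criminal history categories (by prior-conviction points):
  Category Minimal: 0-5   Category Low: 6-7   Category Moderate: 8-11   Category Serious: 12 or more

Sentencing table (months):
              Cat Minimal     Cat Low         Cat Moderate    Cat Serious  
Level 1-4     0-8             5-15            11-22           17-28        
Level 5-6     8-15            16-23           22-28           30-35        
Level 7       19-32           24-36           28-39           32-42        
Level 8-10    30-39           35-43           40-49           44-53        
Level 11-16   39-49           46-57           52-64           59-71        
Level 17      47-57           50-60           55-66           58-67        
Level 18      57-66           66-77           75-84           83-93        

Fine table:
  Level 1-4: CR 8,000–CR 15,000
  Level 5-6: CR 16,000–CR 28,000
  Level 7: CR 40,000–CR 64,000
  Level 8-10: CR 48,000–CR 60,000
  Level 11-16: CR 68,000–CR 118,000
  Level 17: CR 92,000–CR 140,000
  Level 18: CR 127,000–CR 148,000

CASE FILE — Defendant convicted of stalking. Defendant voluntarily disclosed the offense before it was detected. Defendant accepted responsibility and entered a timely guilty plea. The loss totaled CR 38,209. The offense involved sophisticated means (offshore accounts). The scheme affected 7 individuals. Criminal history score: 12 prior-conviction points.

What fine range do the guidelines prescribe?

Base offense level for stalking: 7.
R1 applies: 7 − 1 = 6.
R2 does not apply.
R3 does not apply.
R5 applies: 6 − 3 = 3.
R6 applies: 3 + 2 = 5.
R7 does not apply.
R8 applies (level before this adjustment is 5 < 13, so +1): 5 + 1 = 6.
Final offense level: 6.
Level 6 falls in the 5-6 band.
Fine table: Level 5-6 → CR 16,000–CR 28,000.

CR 16,000–CR 28,000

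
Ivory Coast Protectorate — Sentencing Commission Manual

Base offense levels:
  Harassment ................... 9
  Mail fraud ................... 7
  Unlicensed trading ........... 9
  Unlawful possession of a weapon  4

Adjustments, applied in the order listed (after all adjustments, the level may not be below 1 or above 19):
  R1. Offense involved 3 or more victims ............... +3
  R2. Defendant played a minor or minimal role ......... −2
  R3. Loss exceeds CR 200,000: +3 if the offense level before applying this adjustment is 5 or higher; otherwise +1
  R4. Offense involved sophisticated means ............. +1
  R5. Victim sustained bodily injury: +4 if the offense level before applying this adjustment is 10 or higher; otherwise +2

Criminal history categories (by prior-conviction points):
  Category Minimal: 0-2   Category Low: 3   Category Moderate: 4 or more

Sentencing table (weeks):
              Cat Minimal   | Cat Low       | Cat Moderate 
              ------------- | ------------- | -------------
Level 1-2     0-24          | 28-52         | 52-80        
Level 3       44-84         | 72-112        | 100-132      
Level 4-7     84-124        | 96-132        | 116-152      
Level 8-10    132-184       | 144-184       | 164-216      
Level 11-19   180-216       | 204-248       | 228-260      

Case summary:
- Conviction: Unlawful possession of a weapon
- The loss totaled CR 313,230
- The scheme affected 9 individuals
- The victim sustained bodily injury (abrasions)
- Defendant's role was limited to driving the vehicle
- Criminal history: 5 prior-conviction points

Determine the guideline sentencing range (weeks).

Base offense level for unlawful possession of a weapon: 4.
R1 applies: 4 + 3 = 7.
R2 applies: 7 − 2 = 5.
R3 applies (level before this adjustment is 5 ≥ 5, so +3): 5 + 3 = 8.
R4 does not apply.
R5 applies (level before this adjustment is 8 < 10, so +2): 8 + 2 = 10.
Final offense level: 10.
Criminal history: 5 prior points → Category Moderate (4+).
Level 10 falls in the 8-10 band.
Grid: Level 8-10 × Category Moderate = 164-216 weeks.

164-216 weeks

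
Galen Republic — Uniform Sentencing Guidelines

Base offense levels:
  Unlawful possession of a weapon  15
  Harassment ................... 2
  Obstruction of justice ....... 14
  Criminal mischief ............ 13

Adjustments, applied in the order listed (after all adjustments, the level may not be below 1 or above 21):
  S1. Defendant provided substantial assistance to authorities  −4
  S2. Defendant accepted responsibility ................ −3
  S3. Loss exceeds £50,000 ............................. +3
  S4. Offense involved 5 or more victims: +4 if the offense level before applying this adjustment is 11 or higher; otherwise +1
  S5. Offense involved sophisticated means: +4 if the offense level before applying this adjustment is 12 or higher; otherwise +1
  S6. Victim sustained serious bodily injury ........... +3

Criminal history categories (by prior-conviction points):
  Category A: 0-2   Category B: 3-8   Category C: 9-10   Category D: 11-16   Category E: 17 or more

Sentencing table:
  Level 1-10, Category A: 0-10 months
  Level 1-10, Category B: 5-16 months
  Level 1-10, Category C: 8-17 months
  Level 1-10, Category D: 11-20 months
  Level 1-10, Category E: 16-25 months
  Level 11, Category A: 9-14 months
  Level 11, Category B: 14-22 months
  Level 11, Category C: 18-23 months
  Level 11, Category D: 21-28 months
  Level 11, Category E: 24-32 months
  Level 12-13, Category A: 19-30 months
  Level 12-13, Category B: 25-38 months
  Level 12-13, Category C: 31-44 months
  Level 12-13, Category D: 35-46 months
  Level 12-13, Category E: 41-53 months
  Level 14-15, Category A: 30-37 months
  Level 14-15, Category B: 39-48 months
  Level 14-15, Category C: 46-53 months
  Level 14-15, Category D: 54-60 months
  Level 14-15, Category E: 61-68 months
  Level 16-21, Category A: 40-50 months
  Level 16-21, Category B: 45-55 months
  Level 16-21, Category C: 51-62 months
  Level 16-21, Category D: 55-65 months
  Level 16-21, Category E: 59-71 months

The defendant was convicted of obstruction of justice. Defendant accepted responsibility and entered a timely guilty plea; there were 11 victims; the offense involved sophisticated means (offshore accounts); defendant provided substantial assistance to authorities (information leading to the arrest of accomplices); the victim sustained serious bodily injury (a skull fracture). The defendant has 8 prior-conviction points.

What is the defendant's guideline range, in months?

25-38 months

Base offense level for obstruction of justice: 14.
S1 applies: 14 − 4 = 10.
S2 applies: 10 − 3 = 7.
S4 applies (level before this adjustment is 7 < 11, so +1): 7 + 1 = 8.
S5 applies (level before this adjustment is 8 < 12, so +1): 8 + 1 = 9.
S6 applies: 9 + 3 = 12.
Final offense level: 12.
Criminal history: 8 prior points → Category B (3-8).
Level 12 falls in the 12-13 band.
Grid: Level 12-13 × Category B = 25-38 months.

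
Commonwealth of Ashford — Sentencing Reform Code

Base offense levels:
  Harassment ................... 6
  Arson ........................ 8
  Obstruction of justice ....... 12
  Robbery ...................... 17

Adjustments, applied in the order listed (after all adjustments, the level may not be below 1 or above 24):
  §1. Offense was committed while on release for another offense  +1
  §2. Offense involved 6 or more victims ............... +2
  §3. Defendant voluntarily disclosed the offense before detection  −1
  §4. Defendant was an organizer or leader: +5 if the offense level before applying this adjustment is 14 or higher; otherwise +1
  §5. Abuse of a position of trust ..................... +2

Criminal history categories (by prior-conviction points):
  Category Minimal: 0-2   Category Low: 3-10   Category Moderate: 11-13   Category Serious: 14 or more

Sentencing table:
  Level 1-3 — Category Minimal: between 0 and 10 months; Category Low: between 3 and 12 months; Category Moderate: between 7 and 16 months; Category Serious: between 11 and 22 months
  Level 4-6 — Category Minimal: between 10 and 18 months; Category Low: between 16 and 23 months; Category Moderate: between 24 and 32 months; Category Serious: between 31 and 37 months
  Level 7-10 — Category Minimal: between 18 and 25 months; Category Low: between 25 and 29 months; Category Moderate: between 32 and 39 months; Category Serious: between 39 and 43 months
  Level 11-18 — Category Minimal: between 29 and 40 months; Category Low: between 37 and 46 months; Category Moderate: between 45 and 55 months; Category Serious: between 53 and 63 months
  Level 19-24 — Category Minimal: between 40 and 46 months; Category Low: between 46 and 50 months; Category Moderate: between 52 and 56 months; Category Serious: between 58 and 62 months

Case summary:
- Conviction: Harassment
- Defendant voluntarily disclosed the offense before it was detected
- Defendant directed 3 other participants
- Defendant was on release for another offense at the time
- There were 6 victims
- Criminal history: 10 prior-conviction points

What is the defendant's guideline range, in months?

Base offense level for harassment: 6.
§1 applies: 6 + 1 = 7.
§2 applies: 7 + 2 = 9.
§3 applies: 9 − 1 = 8.
§4 applies (level before this adjustment is 8 < 14, so +1): 8 + 1 = 9.
§5 does not apply.
Final offense level: 9.
Criminal history: 10 prior points → Category Low (3-10).
Level 9 falls in the 7-10 band.
Grid: Level 7-10 × Category Low = 25-29 months.

25-29 months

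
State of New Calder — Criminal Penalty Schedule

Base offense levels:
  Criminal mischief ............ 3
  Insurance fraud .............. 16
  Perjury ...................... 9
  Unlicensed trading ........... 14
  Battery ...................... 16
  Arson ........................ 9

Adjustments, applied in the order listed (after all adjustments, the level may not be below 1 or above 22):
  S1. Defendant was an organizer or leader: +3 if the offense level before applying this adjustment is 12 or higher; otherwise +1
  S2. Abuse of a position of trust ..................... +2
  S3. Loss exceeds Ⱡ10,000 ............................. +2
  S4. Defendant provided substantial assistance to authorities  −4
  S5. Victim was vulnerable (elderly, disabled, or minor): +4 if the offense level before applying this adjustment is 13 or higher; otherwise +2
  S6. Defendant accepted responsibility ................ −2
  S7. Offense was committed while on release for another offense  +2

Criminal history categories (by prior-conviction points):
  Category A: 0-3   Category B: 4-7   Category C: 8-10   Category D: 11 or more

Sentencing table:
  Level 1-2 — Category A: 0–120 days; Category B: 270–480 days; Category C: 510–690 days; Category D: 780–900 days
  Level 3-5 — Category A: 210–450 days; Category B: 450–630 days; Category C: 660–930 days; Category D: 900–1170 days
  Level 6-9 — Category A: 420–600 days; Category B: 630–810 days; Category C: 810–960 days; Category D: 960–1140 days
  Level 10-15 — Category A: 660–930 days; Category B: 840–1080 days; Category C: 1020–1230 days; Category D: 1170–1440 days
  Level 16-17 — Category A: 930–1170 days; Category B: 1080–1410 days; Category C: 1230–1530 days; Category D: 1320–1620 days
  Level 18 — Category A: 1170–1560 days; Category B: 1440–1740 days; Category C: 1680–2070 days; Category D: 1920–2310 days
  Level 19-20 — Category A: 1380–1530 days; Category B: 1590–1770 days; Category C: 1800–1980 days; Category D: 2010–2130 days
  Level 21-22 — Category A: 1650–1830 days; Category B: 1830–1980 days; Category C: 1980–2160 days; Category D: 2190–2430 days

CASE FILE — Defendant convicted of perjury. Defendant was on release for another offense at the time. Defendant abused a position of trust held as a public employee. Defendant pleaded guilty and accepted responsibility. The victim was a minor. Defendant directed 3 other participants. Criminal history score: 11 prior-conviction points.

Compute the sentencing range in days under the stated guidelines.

Base offense level for perjury: 9.
S1 applies (level before this adjustment is 9 < 12, so +1): 9 + 1 = 10.
S2 applies: 10 + 2 = 12.
S4 does not apply.
S5 applies (level before this adjustment is 12 < 13, so +2): 12 + 2 = 14.
S6 applies: 14 − 2 = 12.
S7 applies: 12 + 2 = 14.
Final offense level: 14.
Criminal history: 11 prior points → Category D (11+).
Level 14 falls in the 10-15 band.
Grid: Level 10-15 × Category D = 1170-1440 days.

1170-1440 days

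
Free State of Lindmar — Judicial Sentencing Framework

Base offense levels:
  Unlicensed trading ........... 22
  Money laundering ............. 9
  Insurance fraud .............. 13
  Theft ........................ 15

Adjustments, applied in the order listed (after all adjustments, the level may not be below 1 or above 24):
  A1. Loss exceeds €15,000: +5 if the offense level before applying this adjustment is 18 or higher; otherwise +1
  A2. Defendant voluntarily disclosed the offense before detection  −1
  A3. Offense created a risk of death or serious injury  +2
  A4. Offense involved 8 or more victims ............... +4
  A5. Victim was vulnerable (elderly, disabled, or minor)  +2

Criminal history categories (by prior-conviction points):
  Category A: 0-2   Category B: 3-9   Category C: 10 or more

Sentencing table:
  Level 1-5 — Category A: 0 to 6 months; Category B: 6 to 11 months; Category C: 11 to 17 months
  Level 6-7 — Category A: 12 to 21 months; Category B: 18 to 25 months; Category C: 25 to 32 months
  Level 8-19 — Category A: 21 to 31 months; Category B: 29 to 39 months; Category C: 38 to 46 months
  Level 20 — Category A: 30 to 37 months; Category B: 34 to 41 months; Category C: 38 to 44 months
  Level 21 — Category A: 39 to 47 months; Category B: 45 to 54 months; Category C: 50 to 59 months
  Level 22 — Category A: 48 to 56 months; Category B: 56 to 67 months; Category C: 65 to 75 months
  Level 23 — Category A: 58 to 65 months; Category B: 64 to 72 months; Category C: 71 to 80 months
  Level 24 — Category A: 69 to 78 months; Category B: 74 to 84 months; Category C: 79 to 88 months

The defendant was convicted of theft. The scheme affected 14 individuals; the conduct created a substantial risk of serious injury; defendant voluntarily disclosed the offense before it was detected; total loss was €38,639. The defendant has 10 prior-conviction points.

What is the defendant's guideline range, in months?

Base offense level for theft: 15.
A1 applies (level before this adjustment is 15 < 18, so +1): 15 + 1 = 16.
A2 applies: 16 − 1 = 15.
A3 applies: 15 + 2 = 17.
A4 applies: 17 + 4 = 21.
A5 does not apply.
Final offense level: 21.
Criminal history: 10 prior points → Category C (10+).
Level 21 falls in the 21 band.
Grid: Level 21 × Category C = 50-59 months.

50-59 months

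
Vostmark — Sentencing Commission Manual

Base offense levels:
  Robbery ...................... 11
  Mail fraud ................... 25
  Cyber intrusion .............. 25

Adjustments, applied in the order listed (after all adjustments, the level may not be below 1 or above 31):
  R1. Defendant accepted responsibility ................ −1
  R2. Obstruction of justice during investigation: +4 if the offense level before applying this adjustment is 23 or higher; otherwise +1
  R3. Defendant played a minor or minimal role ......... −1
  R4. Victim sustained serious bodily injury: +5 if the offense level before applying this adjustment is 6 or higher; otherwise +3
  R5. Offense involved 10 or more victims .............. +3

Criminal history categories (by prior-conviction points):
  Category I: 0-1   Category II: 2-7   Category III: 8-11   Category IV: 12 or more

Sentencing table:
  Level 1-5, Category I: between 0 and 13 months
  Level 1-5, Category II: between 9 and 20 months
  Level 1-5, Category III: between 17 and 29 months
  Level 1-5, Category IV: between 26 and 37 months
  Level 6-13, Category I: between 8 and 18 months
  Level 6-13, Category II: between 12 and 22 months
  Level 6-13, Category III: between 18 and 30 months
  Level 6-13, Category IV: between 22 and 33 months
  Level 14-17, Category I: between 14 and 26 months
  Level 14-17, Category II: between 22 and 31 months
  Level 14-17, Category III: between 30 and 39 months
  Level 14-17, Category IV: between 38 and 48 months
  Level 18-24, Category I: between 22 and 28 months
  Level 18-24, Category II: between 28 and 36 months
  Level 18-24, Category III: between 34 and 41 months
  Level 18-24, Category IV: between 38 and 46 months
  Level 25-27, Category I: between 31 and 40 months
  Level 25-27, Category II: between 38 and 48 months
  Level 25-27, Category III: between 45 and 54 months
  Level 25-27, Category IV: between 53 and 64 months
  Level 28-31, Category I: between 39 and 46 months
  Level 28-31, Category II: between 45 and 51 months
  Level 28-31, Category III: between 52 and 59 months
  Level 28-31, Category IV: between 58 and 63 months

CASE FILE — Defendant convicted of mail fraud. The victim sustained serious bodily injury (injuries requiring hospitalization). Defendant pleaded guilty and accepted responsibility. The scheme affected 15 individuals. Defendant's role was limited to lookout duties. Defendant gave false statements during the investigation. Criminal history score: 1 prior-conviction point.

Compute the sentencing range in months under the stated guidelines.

Base offense level for mail fraud: 25.
R1 applies: 25 − 1 = 24.
R2 applies (level before this adjustment is 24 ≥ 23, so +4): 24 + 4 = 28.
R3 applies: 28 − 1 = 27.
R4 applies (level before this adjustment is 27 ≥ 6, so +5): 27 + 5 = 32.
R5 applies: 32 + 3 = 35.
Level 35 exceeds the maximum of 31; capped at 31.
Final offense level: 31.
Criminal history: 1 prior point → Category I (0-1).
Level 31 falls in the 28-31 band.
Grid: Level 28-31 × Category I = 39-46 months.

39-46 months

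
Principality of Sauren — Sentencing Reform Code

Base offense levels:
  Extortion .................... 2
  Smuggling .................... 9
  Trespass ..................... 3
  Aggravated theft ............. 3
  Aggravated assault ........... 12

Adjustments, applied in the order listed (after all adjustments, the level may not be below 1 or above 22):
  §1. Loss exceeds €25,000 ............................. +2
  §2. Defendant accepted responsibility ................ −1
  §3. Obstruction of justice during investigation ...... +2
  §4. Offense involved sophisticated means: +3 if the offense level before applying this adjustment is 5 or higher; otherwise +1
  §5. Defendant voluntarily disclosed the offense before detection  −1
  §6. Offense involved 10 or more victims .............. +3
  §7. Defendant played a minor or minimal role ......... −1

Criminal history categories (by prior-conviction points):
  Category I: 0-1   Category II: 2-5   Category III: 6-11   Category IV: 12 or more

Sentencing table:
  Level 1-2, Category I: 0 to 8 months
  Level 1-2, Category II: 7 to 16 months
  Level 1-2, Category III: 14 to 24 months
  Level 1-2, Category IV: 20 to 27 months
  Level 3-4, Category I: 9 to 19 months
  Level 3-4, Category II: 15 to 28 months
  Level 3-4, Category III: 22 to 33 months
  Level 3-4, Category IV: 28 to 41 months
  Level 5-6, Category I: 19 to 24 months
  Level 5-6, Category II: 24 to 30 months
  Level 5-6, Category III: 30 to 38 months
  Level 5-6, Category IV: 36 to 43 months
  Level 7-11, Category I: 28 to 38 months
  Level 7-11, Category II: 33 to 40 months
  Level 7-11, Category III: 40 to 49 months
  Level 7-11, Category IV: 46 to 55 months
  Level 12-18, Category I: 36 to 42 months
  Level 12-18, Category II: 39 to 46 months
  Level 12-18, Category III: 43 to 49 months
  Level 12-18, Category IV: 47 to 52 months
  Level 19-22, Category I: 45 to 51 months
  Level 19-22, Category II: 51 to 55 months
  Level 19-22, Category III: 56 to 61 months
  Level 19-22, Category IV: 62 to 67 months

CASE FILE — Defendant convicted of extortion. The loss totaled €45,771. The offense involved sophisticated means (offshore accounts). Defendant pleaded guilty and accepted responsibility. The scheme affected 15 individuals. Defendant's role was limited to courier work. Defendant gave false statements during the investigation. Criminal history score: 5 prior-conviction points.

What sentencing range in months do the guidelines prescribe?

Base offense level for extortion: 2.
§1 applies: 2 + 2 = 4.
§2 applies: 4 − 1 = 3.
§3 applies: 3 + 2 = 5.
§4 applies (level before this adjustment is 5 ≥ 5, so +3): 5 + 3 = 8.
§6 applies: 8 + 3 = 11.
§7 applies: 11 − 1 = 10.
Final offense level: 10.
Criminal history: 5 prior points → Category II (2-5).
Level 10 falls in the 7-11 band.
Grid: Level 7-11 × Category II = 33-40 months.

33-40 months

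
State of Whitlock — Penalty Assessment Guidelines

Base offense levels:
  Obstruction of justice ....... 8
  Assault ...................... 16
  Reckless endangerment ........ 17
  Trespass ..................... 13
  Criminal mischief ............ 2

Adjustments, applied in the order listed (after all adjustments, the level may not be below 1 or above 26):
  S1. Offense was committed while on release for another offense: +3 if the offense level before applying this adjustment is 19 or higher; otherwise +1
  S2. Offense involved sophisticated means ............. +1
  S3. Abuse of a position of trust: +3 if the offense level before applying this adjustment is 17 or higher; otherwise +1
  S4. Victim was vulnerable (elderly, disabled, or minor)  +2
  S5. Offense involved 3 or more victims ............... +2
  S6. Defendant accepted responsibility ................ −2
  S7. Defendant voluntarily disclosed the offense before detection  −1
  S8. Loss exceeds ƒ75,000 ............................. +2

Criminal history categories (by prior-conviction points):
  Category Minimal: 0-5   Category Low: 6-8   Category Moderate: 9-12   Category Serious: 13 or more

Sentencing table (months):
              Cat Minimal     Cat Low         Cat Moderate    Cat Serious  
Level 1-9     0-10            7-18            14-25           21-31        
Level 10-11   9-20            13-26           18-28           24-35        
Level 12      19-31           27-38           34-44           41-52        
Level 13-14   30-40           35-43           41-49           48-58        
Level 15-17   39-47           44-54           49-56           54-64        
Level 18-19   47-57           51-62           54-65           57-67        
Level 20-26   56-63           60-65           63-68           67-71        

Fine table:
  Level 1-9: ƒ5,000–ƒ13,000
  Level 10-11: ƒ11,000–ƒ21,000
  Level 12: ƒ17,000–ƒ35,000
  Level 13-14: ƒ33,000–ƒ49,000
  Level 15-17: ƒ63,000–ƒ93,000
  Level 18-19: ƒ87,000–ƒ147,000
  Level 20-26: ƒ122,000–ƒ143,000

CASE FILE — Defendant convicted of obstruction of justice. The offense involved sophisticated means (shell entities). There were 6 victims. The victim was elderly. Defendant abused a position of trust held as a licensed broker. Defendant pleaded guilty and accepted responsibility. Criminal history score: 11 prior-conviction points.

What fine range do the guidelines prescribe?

ƒ17,000–ƒ35,000

Base offense level for obstruction of justice: 8.
S1 does not apply.
S2 applies: 8 + 1 = 9.
S3 applies (level before this adjustment is 9 < 17, so +1): 9 + 1 = 10.
S4 applies: 10 + 2 = 12.
S5 applies: 12 + 2 = 14.
S6 applies: 14 − 2 = 12.
Final offense level: 12.
Level 12 falls in the 12 band.
Fine table: Level 12 → ƒ17,000–ƒ35,000.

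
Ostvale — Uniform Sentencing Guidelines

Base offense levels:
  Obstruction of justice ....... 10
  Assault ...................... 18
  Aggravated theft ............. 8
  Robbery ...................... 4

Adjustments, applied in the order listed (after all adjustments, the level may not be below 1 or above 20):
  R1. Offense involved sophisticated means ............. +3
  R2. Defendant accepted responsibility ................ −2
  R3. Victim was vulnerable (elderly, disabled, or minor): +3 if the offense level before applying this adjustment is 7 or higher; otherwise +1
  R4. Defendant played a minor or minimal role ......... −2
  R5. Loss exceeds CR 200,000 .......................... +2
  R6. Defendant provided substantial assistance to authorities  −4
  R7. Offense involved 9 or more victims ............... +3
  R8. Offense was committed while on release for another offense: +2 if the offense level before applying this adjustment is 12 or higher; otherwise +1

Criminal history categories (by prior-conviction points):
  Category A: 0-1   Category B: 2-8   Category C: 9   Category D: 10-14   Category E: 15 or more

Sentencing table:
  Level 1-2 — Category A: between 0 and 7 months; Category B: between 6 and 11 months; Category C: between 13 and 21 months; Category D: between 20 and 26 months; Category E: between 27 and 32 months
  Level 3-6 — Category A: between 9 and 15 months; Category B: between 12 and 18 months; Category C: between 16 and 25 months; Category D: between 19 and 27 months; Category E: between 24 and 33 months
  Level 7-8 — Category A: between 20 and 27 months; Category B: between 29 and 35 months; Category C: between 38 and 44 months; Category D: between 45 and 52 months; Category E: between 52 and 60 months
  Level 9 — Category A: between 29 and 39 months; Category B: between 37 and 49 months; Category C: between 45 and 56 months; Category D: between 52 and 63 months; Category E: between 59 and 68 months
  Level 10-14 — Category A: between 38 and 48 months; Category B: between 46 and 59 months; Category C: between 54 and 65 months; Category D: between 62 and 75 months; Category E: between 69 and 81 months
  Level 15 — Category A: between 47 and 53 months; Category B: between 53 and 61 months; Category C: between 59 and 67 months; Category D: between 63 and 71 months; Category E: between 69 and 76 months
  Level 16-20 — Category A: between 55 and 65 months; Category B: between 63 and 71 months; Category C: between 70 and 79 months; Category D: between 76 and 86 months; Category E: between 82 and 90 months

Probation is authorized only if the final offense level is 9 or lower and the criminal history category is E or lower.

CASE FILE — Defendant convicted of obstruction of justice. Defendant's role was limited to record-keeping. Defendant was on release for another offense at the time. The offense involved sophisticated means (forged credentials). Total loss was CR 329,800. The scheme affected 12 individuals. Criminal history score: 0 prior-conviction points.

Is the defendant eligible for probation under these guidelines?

Base offense level for obstruction of justice: 10.
R1 applies: 10 + 3 = 13.
R2 does not apply.
R4 applies: 13 − 2 = 11.
R5 applies: 11 + 2 = 13.
R7 applies: 13 + 3 = 16.
R8 applies (level before this adjustment is 16 ≥ 12, so +2): 16 + 2 = 18.
Final offense level: 18.
Criminal history: 0 prior points → Category A (0-1).
Level 18 falls in the 16-20 band.
Grid: Level 16-20 × Category A = 55-65 months.
Probation check: level 18 > 9 and category A ≤ E → not eligible.

No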